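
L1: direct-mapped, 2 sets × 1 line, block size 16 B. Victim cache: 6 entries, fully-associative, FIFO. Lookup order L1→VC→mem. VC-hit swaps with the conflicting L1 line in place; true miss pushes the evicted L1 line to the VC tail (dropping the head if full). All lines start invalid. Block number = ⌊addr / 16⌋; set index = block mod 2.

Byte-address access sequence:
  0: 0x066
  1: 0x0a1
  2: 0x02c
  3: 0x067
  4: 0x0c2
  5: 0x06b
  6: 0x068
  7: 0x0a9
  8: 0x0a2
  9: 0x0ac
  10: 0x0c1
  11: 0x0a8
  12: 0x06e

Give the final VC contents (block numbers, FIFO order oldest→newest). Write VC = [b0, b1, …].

VC = [2, 10, 12]

0: 0x66 (blk 6, set 0) → MISS  vc=[]
1: 0xa1 (blk 10, set 0) → MISS  vc=[6]
2: 0x2c (blk 2, set 0) → MISS  vc=[6, 10]
3: 0x67 (blk 6, set 0) → VC-HIT  vc=[2, 10]
4: 0xc2 (blk 12, set 0) → MISS  vc=[2, 10, 6]
5: 0x6b (blk 6, set 0) → VC-HIT  vc=[2, 10, 12]
6: 0x68 (blk 6, set 0) → L1-HIT  vc=[2, 10, 12]
7: 0xa9 (blk 10, set 0) → VC-HIT  vc=[2, 6, 12]
8: 0xa2 (blk 10, set 0) → L1-HIT  vc=[2, 6, 12]
9: 0xac (blk 10, set 0) → L1-HIT  vc=[2, 6, 12]
10: 0xc1 (blk 12, set 0) → VC-HIT  vc=[2, 6, 10]
11: 0xa8 (blk 10, set 0) → VC-HIT  vc=[2, 6, 12]
12: 0x6e (blk 6, set 0) → VC-HIT  vc=[2, 10, 12]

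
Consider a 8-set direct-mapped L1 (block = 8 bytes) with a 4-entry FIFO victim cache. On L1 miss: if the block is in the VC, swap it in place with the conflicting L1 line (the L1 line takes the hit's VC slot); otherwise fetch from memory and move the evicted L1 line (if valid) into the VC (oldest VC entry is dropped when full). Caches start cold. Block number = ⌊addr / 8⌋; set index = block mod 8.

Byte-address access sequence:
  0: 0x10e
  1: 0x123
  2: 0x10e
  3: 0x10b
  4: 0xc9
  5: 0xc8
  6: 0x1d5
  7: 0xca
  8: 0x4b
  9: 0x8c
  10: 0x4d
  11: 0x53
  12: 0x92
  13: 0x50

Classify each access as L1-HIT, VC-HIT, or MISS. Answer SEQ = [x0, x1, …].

SEQ = [MISS, MISS, L1-HIT, L1-HIT, MISS, L1-HIT, MISS, L1-HIT, MISS, MISS, VC-HIT, MISS, MISS, VC-HIT]

0: 0x10e (blk 33, set 1) → MISS  vc=[]
1: 0x123 (blk 36, set 4) → MISS  vc=[]
2: 0x10e (blk 33, set 1) → L1-HIT  vc=[]
3: 0x10b (blk 33, set 1) → L1-HIT  vc=[]
4: 0xc9 (blk 25, set 1) → MISS  vc=[33]
5: 0xc8 (blk 25, set 1) → L1-HIT  vc=[33]
6: 0x1d5 (blk 58, set 2) → MISS  vc=[33]
7: 0xca (blk 25, set 1) → L1-HIT  vc=[33]
8: 0x4b (blk 9, set 1) → MISS  vc=[33, 25]
9: 0x8c (blk 17, set 1) → MISS  vc=[33, 25, 9]
10: 0x4d (blk 9, set 1) → VC-HIT  vc=[33, 25, 17]
11: 0x53 (blk 10, set 2) → MISS  vc=[33, 25, 17, 58]
12: 0x92 (blk 18, set 2) → MISS  vc=[25, 17, 58, 10]
13: 0x50 (blk 10, set 2) → VC-HIT  vc=[25, 17, 58, 18]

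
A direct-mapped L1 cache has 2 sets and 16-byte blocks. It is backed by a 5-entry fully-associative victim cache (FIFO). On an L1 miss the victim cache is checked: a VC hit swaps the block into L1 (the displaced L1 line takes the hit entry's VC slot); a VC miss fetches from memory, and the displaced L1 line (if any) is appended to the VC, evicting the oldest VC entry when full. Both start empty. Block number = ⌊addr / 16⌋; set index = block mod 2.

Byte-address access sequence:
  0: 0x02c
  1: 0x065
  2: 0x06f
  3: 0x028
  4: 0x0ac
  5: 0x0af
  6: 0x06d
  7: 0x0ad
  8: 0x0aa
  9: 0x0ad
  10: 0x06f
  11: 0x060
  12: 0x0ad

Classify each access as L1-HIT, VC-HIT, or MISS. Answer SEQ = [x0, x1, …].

SEQ = [MISS, MISS, L1-HIT, VC-HIT, MISS, L1-HIT, VC-HIT, VC-HIT, L1-HIT, L1-HIT, VC-HIT, L1-HIT, VC-HIT]

0: 0x2c (blk 2, set 0) → MISS  vc=[]
1: 0x65 (blk 6, set 0) → MISS  vc=[2]
2: 0x6f (blk 6, set 0) → L1-HIT  vc=[2]
3: 0x28 (blk 2, set 0) → VC-HIT  vc=[6]
4: 0xac (blk 10, set 0) → MISS  vc=[6, 2]
5: 0xaf (blk 10, set 0) → L1-HIT  vc=[6, 2]
6: 0x6d (blk 6, set 0) → VC-HIT  vc=[10, 2]
7: 0xad (blk 10, set 0) → VC-HIT  vc=[6, 2]
8: 0xaa (blk 10, set 0) → L1-HIT  vc=[6, 2]
9: 0xad (blk 10, set 0) → L1-HIT  vc=[6, 2]
10: 0x6f (blk 6, set 0) → VC-HIT  vc=[10, 2]
11: 0x60 (blk 6, set 0) → L1-HIT  vc=[10, 2]
12: 0xad (blk 10, set 0) → VC-HIT  vc=[6, 2]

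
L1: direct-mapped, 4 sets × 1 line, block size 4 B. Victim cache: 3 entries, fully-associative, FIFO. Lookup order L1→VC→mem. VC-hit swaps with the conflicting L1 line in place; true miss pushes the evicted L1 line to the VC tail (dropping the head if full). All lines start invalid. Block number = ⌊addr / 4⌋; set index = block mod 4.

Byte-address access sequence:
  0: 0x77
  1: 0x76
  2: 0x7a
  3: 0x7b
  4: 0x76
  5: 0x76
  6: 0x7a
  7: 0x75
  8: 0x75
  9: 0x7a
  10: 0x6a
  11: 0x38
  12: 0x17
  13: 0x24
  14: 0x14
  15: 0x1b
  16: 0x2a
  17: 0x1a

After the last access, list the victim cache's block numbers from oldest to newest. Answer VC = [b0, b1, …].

  [0] addr=0x77 blk=29 s=1: MISS | VC []
  [1] addr=0x76 blk=29 s=1: L1-HIT | VC []
  [2] addr=0x7a blk=30 s=2: MISS | VC []
  [3] addr=0x7b blk=30 s=2: L1-HIT | VC []
  [4] addr=0x76 blk=29 s=1: L1-HIT | VC []
  [5] addr=0x76 blk=29 s=1: L1-HIT | VC []
  [6] addr=0x7a blk=30 s=2: L1-HIT | VC []
  [7] addr=0x75 blk=29 s=1: L1-HIT | VC []
  [8] addr=0x75 blk=29 s=1: L1-HIT | VC []
  [9] addr=0x7a blk=30 s=2: L1-HIT | VC []
  [10] addr=0x6a blk=26 s=2: MISS | VC [30]
  [11] addr=0x38 blk=14 s=2: MISS | VC [30, 26]
  [12] addr=0x17 blk=5 s=1: MISS | VC [30, 26, 29]
  [13] addr=0x24 blk=9 s=1: MISS | VC [26, 29, 5]
  [14] addr=0x14 blk=5 s=1: VC-HIT | VC [26, 29, 9]
  [15] addr=0x1b blk=6 s=2: MISS | VC [29, 9, 14]
  [16] addr=0x2a blk=10 s=2: MISS | VC [9, 14, 6]
  [17] addr=0x1a blk=6 s=2: VC-HIT | VC [9, 14, 10]

VC = [9, 14, 10]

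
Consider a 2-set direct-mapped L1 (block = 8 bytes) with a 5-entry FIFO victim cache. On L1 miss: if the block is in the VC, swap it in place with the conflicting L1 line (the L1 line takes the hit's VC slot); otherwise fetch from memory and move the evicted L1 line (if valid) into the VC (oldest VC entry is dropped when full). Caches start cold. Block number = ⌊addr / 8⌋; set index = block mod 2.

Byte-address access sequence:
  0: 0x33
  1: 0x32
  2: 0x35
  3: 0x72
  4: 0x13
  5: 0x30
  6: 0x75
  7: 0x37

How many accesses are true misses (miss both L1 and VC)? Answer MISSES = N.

MISSES = 3

#0 0x33→b6/s0 MISS; vc=[]
#1 0x32→b6/s0 L1-HIT; vc=[]
#2 0x35→b6/s0 L1-HIT; vc=[]
#3 0x72→b14/s0 MISS; vc=[6]
#4 0x13→b2/s0 MISS; vc=[6,14]
#5 0x30→b6/s0 VC-HIT; vc=[2,14]
#6 0x75→b14/s0 VC-HIT; vc=[2,6]
#7 0x37→b6/s0 VC-HIT; vc=[2,14]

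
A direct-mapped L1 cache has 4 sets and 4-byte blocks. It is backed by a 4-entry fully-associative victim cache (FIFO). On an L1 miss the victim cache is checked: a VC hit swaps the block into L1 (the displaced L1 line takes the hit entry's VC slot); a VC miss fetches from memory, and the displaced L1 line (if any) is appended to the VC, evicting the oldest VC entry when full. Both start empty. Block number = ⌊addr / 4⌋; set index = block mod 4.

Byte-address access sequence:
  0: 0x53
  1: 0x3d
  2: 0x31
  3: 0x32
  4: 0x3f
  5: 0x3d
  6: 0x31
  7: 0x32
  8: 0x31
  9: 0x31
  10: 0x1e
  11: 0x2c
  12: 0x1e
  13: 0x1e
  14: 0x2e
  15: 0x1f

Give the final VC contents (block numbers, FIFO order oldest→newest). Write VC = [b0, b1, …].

VC = [20, 15, 11]

  [0] addr=0x53 blk=20 s=0: MISS | VC []
  [1] addr=0x3d blk=15 s=3: MISS | VC []
  [2] addr=0x31 blk=12 s=0: MISS | VC [20]
  [3] addr=0x32 blk=12 s=0: L1-HIT | VC [20]
  [4] addr=0x3f blk=15 s=3: L1-HIT | VC [20]
  [5] addr=0x3d blk=15 s=3: L1-HIT | VC [20]
  [6] addr=0x31 blk=12 s=0: L1-HIT | VC [20]
  [7] addr=0x32 blk=12 s=0: L1-HIT | VC [20]
  [8] addr=0x31 blk=12 s=0: L1-HIT | VC [20]
  [9] addr=0x31 blk=12 s=0: L1-HIT | VC [20]
  [10] addr=0x1e blk=7 s=3: MISS | VC [20, 15]
  [11] addr=0x2c blk=11 s=3: MISS | VC [20, 15, 7]
  [12] addr=0x1e blk=7 s=3: VC-HIT | VC [20, 15, 11]
  [13] addr=0x1e blk=7 s=3: L1-HIT | VC [20, 15, 11]
  [14] addr=0x2e blk=11 s=3: VC-HIT | VC [20, 15, 7]
  [15] addr=0x1f blk=7 s=3: VC-HIT | VC [20, 15, 11]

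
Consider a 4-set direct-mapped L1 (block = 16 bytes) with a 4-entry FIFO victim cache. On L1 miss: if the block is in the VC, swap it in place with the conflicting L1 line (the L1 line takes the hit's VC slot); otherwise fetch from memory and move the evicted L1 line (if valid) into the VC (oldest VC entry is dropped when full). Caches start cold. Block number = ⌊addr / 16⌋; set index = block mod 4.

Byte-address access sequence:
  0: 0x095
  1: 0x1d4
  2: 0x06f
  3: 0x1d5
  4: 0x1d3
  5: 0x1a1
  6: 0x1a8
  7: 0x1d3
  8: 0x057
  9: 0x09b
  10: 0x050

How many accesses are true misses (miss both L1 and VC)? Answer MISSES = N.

MISSES = 5

#0 0x95→b9/s1 MISS; vc=[]
#1 0x1d4→b29/s1 MISS; vc=[9]
#2 0x6f→b6/s2 MISS; vc=[9]
#3 0x1d5→b29/s1 L1-HIT; vc=[9]
#4 0x1d3→b29/s1 L1-HIT; vc=[9]
#5 0x1a1→b26/s2 MISS; vc=[9,6]
#6 0x1a8→b26/s2 L1-HIT; vc=[9,6]
#7 0x1d3→b29/s1 L1-HIT; vc=[9,6]
#8 0x57→b5/s1 MISS; vc=[9,6,29]
#9 0x9b→b9/s1 VC-HIT; vc=[5,6,29]
#10 0x50→b5/s1 VC-HIT; vc=[9,6,29]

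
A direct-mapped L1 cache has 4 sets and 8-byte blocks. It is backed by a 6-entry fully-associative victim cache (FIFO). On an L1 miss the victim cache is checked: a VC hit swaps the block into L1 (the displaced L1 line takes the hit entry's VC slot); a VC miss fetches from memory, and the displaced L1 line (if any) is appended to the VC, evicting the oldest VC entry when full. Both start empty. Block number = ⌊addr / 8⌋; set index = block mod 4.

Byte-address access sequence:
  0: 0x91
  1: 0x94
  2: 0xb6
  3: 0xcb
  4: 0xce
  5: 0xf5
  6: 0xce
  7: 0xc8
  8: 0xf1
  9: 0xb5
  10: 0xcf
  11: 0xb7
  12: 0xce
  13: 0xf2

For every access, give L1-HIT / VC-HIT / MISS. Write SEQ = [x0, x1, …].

SEQ = [MISS, L1-HIT, MISS, MISS, L1-HIT, MISS, L1-HIT, L1-HIT, L1-HIT, VC-HIT, L1-HIT, L1-HIT, L1-HIT, VC-HIT]

0: 0x91 (blk 18, set 2) → MISS  vc=[]
1: 0x94 (blk 18, set 2) → L1-HIT  vc=[]
2: 0xb6 (blk 22, set 2) → MISS  vc=[18]
3: 0xcb (blk 25, set 1) → MISS  vc=[18]
4: 0xce (blk 25, set 1) → L1-HIT  vc=[18]
5: 0xf5 (blk 30, set 2) → MISS  vc=[18, 22]
6: 0xce (blk 25, set 1) → L1-HIT  vc=[18, 22]
7: 0xc8 (blk 25, set 1) → L1-HIT  vc=[18, 22]
8: 0xf1 (blk 30, set 2) → L1-HIT  vc=[18, 22]
9: 0xb5 (blk 22, set 2) → VC-HIT  vc=[18, 30]
10: 0xcf (blk 25, set 1) → L1-HIT  vc=[18, 30]
11: 0xb7 (blk 22, set 2) → L1-HIT  vc=[18, 30]
12: 0xce (blk 25, set 1) → L1-HIT  vc=[18, 30]
13: 0xf2 (blk 30, set 2) → VC-HIT  vc=[18, 22]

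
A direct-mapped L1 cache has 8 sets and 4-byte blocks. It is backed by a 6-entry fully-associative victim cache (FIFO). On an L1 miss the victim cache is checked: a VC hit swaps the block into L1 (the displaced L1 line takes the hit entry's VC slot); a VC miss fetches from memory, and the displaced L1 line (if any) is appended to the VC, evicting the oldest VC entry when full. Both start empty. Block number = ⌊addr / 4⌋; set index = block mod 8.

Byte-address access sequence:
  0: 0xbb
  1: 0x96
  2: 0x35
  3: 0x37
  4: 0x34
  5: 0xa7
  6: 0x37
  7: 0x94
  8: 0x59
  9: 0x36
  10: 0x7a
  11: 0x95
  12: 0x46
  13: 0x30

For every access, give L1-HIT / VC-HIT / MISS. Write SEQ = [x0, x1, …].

#0 0xbb→b46/s6 MISS; vc=[]
#1 0x96→b37/s5 MISS; vc=[]
#2 0x35→b13/s5 MISS; vc=[37]
#3 0x37→b13/s5 L1-HIT; vc=[37]
#4 0x34→b13/s5 L1-HIT; vc=[37]
#5 0xa7→b41/s1 MISS; vc=[37]
#6 0x37→b13/s5 L1-HIT; vc=[37]
#7 0x94→b37/s5 VC-HIT; vc=[13]
#8 0x59→b22/s6 MISS; vc=[13,46]
#9 0x36→b13/s5 VC-HIT; vc=[37,46]
#10 0x7a→b30/s6 MISS; vc=[37,46,22]
#11 0x95→b37/s5 VC-HIT; vc=[13,46,22]
#12 0x46→b17/s1 MISS; vc=[13,46,22,41]
#13 0x30→b12/s4 MISS; vc=[13,46,22,41]

SEQ = [MISS, MISS, MISS, L1-HIT, L1-HIT, MISS, L1-HIT, VC-HIT, MISS, VC-HIT, MISS, VC-HIT, MISS, MISS]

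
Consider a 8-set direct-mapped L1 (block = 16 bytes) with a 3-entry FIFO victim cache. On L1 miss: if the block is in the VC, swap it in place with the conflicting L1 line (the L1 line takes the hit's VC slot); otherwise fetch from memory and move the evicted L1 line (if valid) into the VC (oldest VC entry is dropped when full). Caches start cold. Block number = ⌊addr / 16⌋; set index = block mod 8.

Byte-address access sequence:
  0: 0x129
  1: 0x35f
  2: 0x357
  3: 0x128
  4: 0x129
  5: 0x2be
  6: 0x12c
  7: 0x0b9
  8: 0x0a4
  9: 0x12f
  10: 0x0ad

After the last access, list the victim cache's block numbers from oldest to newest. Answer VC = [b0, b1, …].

  [0] addr=0x129 blk=18 s=2: MISS | VC []
  [1] addr=0x35f blk=53 s=5: MISS | VC []
  [2] addr=0x357 blk=53 s=5: L1-HIT | VC []
  [3] addr=0x128 blk=18 s=2: L1-HIT | VC []
  [4] addr=0x129 blk=18 s=2: L1-HIT | VC []
  [5] addr=0x2be blk=43 s=3: MISS | VC []
  [6] addr=0x12c blk=18 s=2: L1-HIT | VC []
  [7] addr=0xb9 blk=11 s=3: MISS | VC [43]
  [8] addr=0xa4 blk=10 s=2: MISS | VC [43, 18]
  [9] addr=0x12f blk=18 s=2: VC-HIT | VC [43, 10]
  [10] addr=0xad blk=10 s=2: VC-HIT | VC [43, 18]

VC = [43, 18]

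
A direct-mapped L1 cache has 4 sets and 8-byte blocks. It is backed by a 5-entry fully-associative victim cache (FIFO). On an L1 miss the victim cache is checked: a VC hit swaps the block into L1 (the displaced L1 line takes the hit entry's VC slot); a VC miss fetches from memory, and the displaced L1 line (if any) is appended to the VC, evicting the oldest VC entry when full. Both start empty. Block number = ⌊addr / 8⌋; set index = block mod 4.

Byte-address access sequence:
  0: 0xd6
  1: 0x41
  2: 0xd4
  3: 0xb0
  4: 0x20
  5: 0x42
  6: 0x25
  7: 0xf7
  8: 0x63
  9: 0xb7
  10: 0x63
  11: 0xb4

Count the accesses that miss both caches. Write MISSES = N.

MISSES = 6

0: 0xd6 (blk 26, set 2) → MISS  vc=[]
1: 0x41 (blk 8, set 0) → MISS  vc=[]
2: 0xd4 (blk 26, set 2) → L1-HIT  vc=[]
3: 0xb0 (blk 22, set 2) → MISS  vc=[26]
4: 0x20 (blk 4, set 0) → MISS  vc=[26, 8]
5: 0x42 (blk 8, set 0) → VC-HIT  vc=[26, 4]
6: 0x25 (blk 4, set 0) → VC-HIT  vc=[26, 8]
7: 0xf7 (blk 30, set 2) → MISS  vc=[26, 8, 22]
8: 0x63 (blk 12, set 0) → MISS  vc=[26, 8, 22, 4]
9: 0xb7 (blk 22, set 2) → VC-HIT  vc=[26, 8, 30, 4]
10: 0x63 (blk 12, set 0) → L1-HIT  vc=[26, 8, 30, 4]
11: 0xb4 (blk 22, set 2) → L1-HIT  vc=[26, 8, 30, 4]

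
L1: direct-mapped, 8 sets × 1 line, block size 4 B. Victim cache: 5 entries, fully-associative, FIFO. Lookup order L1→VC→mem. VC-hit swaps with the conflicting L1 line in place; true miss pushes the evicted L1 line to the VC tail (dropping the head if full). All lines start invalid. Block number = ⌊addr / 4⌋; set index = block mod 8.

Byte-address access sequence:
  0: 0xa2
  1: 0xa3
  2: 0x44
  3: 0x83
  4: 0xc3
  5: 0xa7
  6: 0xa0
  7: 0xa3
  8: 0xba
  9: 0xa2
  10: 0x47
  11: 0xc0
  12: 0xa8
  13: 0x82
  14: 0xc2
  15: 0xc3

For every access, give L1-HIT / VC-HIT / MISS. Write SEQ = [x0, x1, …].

  [0] addr=0xa2 blk=40 s=0: MISS | VC []
  [1] addr=0xa3 blk=40 s=0: L1-HIT | VC []
  [2] addr=0x44 blk=17 s=1: MISS | VC []
  [3] addr=0x83 blk=32 s=0: MISS | VC [40]
  [4] addr=0xc3 blk=48 s=0: MISS | VC [40, 32]
  [5] addr=0xa7 blk=41 s=1: MISS | VC [40, 32, 17]
  [6] addr=0xa0 blk=40 s=0: VC-HIT | VC [48, 32, 17]
  [7] addr=0xa3 blk=40 s=0: L1-HIT | VC [48, 32, 17]
  [8] addr=0xba blk=46 s=6: MISS | VC [48, 32, 17]
  [9] addr=0xa2 blk=40 s=0: L1-HIT | VC [48, 32, 17]
  [10] addr=0x47 blk=17 s=1: VC-HIT | VC [48, 32, 41]
  [11] addr=0xc0 blk=48 s=0: VC-HIT | VC [40, 32, 41]
  [12] addr=0xa8 blk=42 s=2: MISS | VC [40, 32, 41]
  [13] addr=0x82 blk=32 s=0: VC-HIT | VC [40, 48, 41]
  [14] addr=0xc2 blk=48 s=0: VC-HIT | VC [40, 32, 41]
  [15] addr=0xc3 blk=48 s=0: L1-HIT | VC [40, 32, 41]

SEQ = [MISS, L1-HIT, MISS, MISS, MISS, MISS, VC-HIT, L1-HIT, MISS, L1-HIT, VC-HIT, VC-HIT, MISS, VC-HIT, VC-HIT, L1-HIT]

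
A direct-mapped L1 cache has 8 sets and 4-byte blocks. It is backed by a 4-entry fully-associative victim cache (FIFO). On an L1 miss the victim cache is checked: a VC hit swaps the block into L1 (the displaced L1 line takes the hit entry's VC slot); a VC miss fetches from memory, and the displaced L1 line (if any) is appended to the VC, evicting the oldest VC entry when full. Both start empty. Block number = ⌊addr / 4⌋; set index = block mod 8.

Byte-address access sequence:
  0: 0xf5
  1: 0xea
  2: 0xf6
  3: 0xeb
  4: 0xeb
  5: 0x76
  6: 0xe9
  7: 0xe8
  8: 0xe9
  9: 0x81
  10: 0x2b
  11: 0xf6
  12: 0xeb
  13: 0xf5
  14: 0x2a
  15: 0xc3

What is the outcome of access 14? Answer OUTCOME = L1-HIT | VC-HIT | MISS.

OUTCOME = VC-HIT

0: 0xf5 (blk 61, set 5) → MISS  vc=[]
1: 0xea (blk 58, set 2) → MISS  vc=[]
2: 0xf6 (blk 61, set 5) → L1-HIT  vc=[]
3: 0xeb (blk 58, set 2) → L1-HIT  vc=[]
4: 0xeb (blk 58, set 2) → L1-HIT  vc=[]
5: 0x76 (blk 29, set 5) → MISS  vc=[61]
6: 0xe9 (blk 58, set 2) → L1-HIT  vc=[61]
7: 0xe8 (blk 58, set 2) → L1-HIT  vc=[61]
8: 0xe9 (blk 58, set 2) → L1-HIT  vc=[61]
9: 0x81 (blk 32, set 0) → MISS  vc=[61]
10: 0x2b (blk 10, set 2) → MISS  vc=[61, 58]
11: 0xf6 (blk 61, set 5) → VC-HIT  vc=[29, 58]
12: 0xeb (blk 58, set 2) → VC-HIT  vc=[29, 10]
13: 0xf5 (blk 61, set 5) → L1-HIT  vc=[29, 10]
14: 0x2a (blk 10, set 2) → VC-HIT  vc=[29, 58]
15: 0xc3 (blk 48, set 0) → MISS  vc=[29, 58, 32]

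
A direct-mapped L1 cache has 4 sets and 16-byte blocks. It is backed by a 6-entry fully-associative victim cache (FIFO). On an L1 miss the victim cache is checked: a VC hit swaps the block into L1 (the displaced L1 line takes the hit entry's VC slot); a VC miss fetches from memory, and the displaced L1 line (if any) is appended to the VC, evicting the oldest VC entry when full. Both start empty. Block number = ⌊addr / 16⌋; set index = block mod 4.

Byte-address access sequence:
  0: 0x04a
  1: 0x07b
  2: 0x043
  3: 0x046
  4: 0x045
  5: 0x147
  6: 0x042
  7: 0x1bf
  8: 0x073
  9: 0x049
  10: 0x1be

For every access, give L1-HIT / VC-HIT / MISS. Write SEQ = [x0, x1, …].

#0 0x4a→b4/s0 MISS; vc=[]
#1 0x7b→b7/s3 MISS; vc=[]
#2 0x43→b4/s0 L1-HIT; vc=[]
#3 0x46→b4/s0 L1-HIT; vc=[]
#4 0x45→b4/s0 L1-HIT; vc=[]
#5 0x147→b20/s0 MISS; vc=[4]
#6 0x42→b4/s0 VC-HIT; vc=[20]
#7 0x1bf→b27/s3 MISS; vc=[20,7]
#8 0x73→b7/s3 VC-HIT; vc=[20,27]
#9 0x49→b4/s0 L1-HIT; vc=[20,27]
#10 0x1be→b27/s3 VC-HIT; vc=[20,7]

SEQ = [MISS, MISS, L1-HIT, L1-HIT, L1-HIT, MISS, VC-HIT, MISS, VC-HIT, L1-HIT, VC-HIT]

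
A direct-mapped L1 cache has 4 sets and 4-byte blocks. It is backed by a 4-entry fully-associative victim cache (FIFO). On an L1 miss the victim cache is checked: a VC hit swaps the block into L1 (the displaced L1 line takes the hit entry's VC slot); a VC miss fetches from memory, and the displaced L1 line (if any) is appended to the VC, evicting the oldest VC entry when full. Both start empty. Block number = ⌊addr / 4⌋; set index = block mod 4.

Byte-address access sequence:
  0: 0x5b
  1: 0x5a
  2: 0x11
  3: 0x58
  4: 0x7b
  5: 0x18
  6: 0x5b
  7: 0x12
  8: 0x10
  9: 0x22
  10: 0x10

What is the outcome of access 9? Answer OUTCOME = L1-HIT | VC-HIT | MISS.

0: 0x5b (blk 22, set 2) → MISS  vc=[]
1: 0x5a (blk 22, set 2) → L1-HIT  vc=[]
2: 0x11 (blk 4, set 0) → MISS  vc=[]
3: 0x58 (blk 22, set 2) → L1-HIT  vc=[]
4: 0x7b (blk 30, set 2) → MISS  vc=[22]
5: 0x18 (blk 6, set 2) → MISS  vc=[22, 30]
6: 0x5b (blk 22, set 2) → VC-HIT  vc=[6, 30]
7: 0x12 (blk 4, set 0) → L1-HIT  vc=[6, 30]
8: 0x10 (blk 4, set 0) → L1-HIT  vc=[6, 30]
9: 0x22 (blk 8, set 0) → MISS  vc=[6, 30, 4]
10: 0x10 (blk 4, set 0) → VC-HIT  vc=[6, 30, 8]

OUTCOME = MISS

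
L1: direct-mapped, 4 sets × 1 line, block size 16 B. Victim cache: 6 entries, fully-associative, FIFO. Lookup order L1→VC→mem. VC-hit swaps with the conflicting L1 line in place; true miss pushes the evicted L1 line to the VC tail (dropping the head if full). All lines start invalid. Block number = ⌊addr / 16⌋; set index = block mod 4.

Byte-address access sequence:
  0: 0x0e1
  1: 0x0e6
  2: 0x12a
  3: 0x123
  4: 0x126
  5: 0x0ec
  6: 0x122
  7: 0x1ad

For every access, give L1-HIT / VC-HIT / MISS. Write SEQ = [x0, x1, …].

  [0] addr=0xe1 blk=14 s=2: MISS | VC []
  [1] addr=0xe6 blk=14 s=2: L1-HIT | VC []
  [2] addr=0x12a blk=18 s=2: MISS | VC [14]
  [3] addr=0x123 blk=18 s=2: L1-HIT | VC [14]
  [4] addr=0x126 blk=18 s=2: L1-HIT | VC [14]
  [5] addr=0xec blk=14 s=2: VC-HIT | VC [18]
  [6] addr=0x122 blk=18 s=2: VC-HIT | VC [14]
  [7] addr=0x1ad blk=26 s=2: MISS | VC [14, 18]

SEQ = [MISS, L1-HIT, MISS, L1-HIT, L1-HIT, VC-HIT, VC-HIT, MISS]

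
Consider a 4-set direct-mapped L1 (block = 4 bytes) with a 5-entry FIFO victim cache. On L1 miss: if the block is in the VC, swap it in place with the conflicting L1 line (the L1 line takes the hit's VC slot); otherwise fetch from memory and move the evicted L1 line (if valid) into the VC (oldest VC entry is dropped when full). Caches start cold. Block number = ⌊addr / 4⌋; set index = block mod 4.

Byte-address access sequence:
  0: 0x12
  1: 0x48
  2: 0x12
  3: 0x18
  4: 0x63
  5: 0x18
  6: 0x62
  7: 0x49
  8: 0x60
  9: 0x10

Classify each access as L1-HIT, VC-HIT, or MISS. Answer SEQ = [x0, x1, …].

SEQ = [MISS, MISS, L1-HIT, MISS, MISS, L1-HIT, L1-HIT, VC-HIT, L1-HIT, VC-HIT]

0: 0x12 (blk 4, set 0) → MISS  vc=[]
1: 0x48 (blk 18, set 2) → MISS  vc=[]
2: 0x12 (blk 4, set 0) → L1-HIT  vc=[]
3: 0x18 (blk 6, set 2) → MISS  vc=[18]
4: 0x63 (blk 24, set 0) → MISS  vc=[18, 4]
5: 0x18 (blk 6, set 2) → L1-HIT  vc=[18, 4]
6: 0x62 (blk 24, set 0) → L1-HIT  vc=[18, 4]
7: 0x49 (blk 18, set 2) → VC-HIT  vc=[6, 4]
8: 0x60 (blk 24, set 0) → L1-HIT  vc=[6, 4]
9: 0x10 (blk 4, set 0) → VC-HIT  vc=[6, 24]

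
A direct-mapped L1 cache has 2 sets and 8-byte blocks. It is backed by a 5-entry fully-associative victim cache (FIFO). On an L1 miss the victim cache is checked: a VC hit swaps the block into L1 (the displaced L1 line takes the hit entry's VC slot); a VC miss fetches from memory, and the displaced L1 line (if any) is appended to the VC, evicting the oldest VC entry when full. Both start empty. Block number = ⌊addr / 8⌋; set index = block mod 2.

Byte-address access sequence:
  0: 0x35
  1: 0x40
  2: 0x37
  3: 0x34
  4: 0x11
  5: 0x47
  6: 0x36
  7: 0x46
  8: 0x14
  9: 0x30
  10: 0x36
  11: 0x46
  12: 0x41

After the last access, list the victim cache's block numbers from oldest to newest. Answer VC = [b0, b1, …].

VC = [6, 2]

0: 0x35 (blk 6, set 0) → MISS  vc=[]
1: 0x40 (blk 8, set 0) → MISS  vc=[6]
2: 0x37 (blk 6, set 0) → VC-HIT  vc=[8]
3: 0x34 (blk 6, set 0) → L1-HIT  vc=[8]
4: 0x11 (blk 2, set 0) → MISS  vc=[8, 6]
5: 0x47 (blk 8, set 0) → VC-HIT  vc=[2, 6]
6: 0x36 (blk 6, set 0) → VC-HIT  vc=[2, 8]
7: 0x46 (blk 8, set 0) → VC-HIT  vc=[2, 6]
8: 0x14 (blk 2, set 0) → VC-HIT  vc=[8, 6]
9: 0x30 (blk 6, set 0) → VC-HIT  vc=[8, 2]
10: 0x36 (blk 6, set 0) → L1-HIT  vc=[8, 2]
11: 0x46 (blk 8, set 0) → VC-HIT  vc=[6, 2]
12: 0x41 (blk 8, set 0) → L1-HIT  vc=[6, 2]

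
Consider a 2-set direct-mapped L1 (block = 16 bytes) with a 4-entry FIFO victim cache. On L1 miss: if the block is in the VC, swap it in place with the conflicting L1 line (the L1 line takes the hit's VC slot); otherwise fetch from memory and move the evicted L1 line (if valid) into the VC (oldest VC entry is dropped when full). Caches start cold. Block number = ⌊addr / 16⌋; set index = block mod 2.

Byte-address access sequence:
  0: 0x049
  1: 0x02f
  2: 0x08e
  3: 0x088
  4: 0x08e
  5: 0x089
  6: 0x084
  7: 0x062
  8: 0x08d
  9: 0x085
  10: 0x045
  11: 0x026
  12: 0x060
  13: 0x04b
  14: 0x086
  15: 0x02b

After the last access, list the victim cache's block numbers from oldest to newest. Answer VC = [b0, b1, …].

VC = [4, 6, 8]

0: 0x49 (blk 4, set 0) → MISS  vc=[]
1: 0x2f (blk 2, set 0) → MISS  vc=[4]
2: 0x8e (blk 8, set 0) → MISS  vc=[4, 2]
3: 0x88 (blk 8, set 0) → L1-HIT  vc=[4, 2]
4: 0x8e (blk 8, set 0) → L1-HIT  vc=[4, 2]
5: 0x89 (blk 8, set 0) → L1-HIT  vc=[4, 2]
6: 0x84 (blk 8, set 0) → L1-HIT  vc=[4, 2]
7: 0x62 (blk 6, set 0) → MISS  vc=[4, 2, 8]
8: 0x8d (blk 8, set 0) → VC-HIT  vc=[4, 2, 6]
9: 0x85 (blk 8, set 0) → L1-HIT  vc=[4, 2, 6]
10: 0x45 (blk 4, set 0) → VC-HIT  vc=[8, 2, 6]
11: 0x26 (blk 2, set 0) → VC-HIT  vc=[8, 4, 6]
12: 0x60 (blk 6, set 0) → VC-HIT  vc=[8, 4, 2]
13: 0x4b (blk 4, set 0) → VC-HIT  vc=[8, 6, 2]
14: 0x86 (blk 8, set 0) → VC-HIT  vc=[4, 6, 2]
15: 0x2b (blk 2, set 0) → VC-HIT  vc=[4, 6, 8]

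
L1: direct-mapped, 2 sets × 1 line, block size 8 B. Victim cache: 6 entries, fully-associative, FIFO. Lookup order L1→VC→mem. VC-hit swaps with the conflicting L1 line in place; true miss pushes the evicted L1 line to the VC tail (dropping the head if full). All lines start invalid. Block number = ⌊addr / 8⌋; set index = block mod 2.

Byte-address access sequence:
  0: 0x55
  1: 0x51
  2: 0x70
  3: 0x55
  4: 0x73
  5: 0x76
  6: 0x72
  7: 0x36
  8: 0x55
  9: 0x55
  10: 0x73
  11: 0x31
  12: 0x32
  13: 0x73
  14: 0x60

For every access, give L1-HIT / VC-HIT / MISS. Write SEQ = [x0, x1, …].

  [0] addr=0x55 blk=10 s=0: MISS | VC []
  [1] addr=0x51 blk=10 s=0: L1-HIT | VC []
  [2] addr=0x70 blk=14 s=0: MISS | VC [10]
  [3] addr=0x55 blk=10 s=0: VC-HIT | VC [14]
  [4] addr=0x73 blk=14 s=0: VC-HIT | VC [10]
  [5] addr=0x76 blk=14 s=0: L1-HIT | VC [10]
  [6] addr=0x72 blk=14 s=0: L1-HIT | VC [10]
  [7] addr=0x36 blk=6 s=0: MISS | VC [10, 14]
  [8] addr=0x55 blk=10 s=0: VC-HIT | VC [6, 14]
  [9] addr=0x55 blk=10 s=0: L1-HIT | VC [6, 14]
  [10] addr=0x73 blk=14 s=0: VC-HIT | VC [6, 10]
  [11] addr=0x31 blk=6 s=0: VC-HIT | VC [14, 10]
  [12] addr=0x32 blk=6 s=0: L1-HIT | VC [14, 10]
  [13] addr=0x73 blk=14 s=0: VC-HIT | VC [6, 10]
  [14] addr=0x60 blk=12 s=0: MISS | VC [6, 10, 14]

SEQ = [MISS, L1-HIT, MISS, VC-HIT, VC-HIT, L1-HIT, L1-HIT, MISS, VC-HIT, L1-HIT, VC-HIT, VC-HIT, L1-HIT, VC-HIT, MISS]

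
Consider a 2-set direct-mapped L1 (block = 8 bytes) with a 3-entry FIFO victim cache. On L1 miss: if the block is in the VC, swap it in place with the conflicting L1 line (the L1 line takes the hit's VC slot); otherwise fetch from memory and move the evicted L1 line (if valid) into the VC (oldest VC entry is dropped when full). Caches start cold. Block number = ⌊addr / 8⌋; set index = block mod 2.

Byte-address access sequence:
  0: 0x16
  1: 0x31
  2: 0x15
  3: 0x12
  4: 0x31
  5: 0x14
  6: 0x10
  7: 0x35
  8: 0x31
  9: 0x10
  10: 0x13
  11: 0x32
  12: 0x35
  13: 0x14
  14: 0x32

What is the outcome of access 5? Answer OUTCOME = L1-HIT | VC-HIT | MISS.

OUTCOME = VC-HIT

  [0] addr=0x16 blk=2 s=0: MISS | VC []
  [1] addr=0x31 blk=6 s=0: MISS | VC [2]
  [2] addr=0x15 blk=2 s=0: VC-HIT | VC [6]
  [3] addr=0x12 blk=2 s=0: L1-HIT | VC [6]
  [4] addr=0x31 blk=6 s=0: VC-HIT | VC [2]
  [5] addr=0x14 blk=2 s=0: VC-HIT | VC [6]
  [6] addr=0x10 blk=2 s=0: L1-HIT | VC [6]
  [7] addr=0x35 blk=6 s=0: VC-HIT | VC [2]
  [8] addr=0x31 blk=6 s=0: L1-HIT | VC [2]
  [9] addr=0x10 blk=2 s=0: VC-HIT | VC [6]
  [10] addr=0x13 blk=2 s=0: L1-HIT | VC [6]
  [11] addr=0x32 blk=6 s=0: VC-HIT | VC [2]
  [12] addr=0x35 blk=6 s=0: L1-HIT | VC [2]
  [13] addr=0x14 blk=2 s=0: VC-HIT | VC [6]
  [14] addr=0x32 blk=6 s=0: VC-HIT | VC [2]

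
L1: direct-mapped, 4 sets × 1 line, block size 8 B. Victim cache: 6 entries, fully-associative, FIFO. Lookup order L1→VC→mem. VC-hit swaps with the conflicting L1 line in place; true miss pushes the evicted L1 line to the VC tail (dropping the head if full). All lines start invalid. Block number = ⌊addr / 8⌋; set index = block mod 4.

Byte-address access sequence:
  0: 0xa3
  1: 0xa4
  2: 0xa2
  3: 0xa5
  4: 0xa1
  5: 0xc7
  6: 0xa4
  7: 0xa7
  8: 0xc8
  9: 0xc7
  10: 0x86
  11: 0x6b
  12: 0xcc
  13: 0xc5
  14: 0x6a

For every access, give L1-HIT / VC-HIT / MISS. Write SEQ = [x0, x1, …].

  [0] addr=0xa3 blk=20 s=0: MISS | VC []
  [1] addr=0xa4 blk=20 s=0: L1-HIT | VC []
  [2] addr=0xa2 blk=20 s=0: L1-HIT | VC []
  [3] addr=0xa5 blk=20 s=0: L1-HIT | VC []
  [4] addr=0xa1 blk=20 s=0: L1-HIT | VC []
  [5] addr=0xc7 blk=24 s=0: MISS | VC [20]
  [6] addr=0xa4 blk=20 s=0: VC-HIT | VC [24]
  [7] addr=0xa7 blk=20 s=0: L1-HIT | VC [24]
  [8] addr=0xc8 blk=25 s=1: MISS | VC [24]
  [9] addr=0xc7 blk=24 s=0: VC-HIT | VC [20]
  [10] addr=0x86 blk=16 s=0: MISS | VC [20, 24]
  [11] addr=0x6b blk=13 s=1: MISS | VC [20, 24, 25]
  [12] addr=0xcc blk=25 s=1: VC-HIT | VC [20, 24, 13]
  [13] addr=0xc5 blk=24 s=0: VC-HIT | VC [20, 16, 13]
  [14] addr=0x6a blk=13 s=1: VC-HIT | VC [20, 16, 25]

SEQ = [MISS, L1-HIT, L1-HIT, L1-HIT, L1-HIT, MISS, VC-HIT, L1-HIT, MISS, VC-HIT, MISS, MISS, VC-HIT, VC-HIT, VC-HIT]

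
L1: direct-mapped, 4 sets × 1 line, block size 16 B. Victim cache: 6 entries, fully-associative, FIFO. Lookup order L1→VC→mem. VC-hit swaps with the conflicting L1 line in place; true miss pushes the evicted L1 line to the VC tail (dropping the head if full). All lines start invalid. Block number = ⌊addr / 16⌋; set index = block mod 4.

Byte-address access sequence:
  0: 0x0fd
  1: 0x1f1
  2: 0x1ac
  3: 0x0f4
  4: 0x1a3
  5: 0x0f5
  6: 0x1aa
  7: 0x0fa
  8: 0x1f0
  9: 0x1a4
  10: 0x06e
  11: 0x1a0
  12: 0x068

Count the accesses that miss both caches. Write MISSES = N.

MISSES = 4

#0 0xfd→b15/s3 MISS; vc=[]
#1 0x1f1→b31/s3 MISS; vc=[15]
#2 0x1ac→b26/s2 MISS; vc=[15]
#3 0xf4→b15/s3 VC-HIT; vc=[31]
#4 0x1a3→b26/s2 L1-HIT; vc=[31]
#5 0xf5→b15/s3 L1-HIT; vc=[31]
#6 0x1aa→b26/s2 L1-HIT; vc=[31]
#7 0xfa→b15/s3 L1-HIT; vc=[31]
#8 0x1f0→b31/s3 VC-HIT; vc=[15]
#9 0x1a4→b26/s2 L1-HIT; vc=[15]
#10 0x6e→b6/s2 MISS; vc=[15,26]
#11 0x1a0→b26/s2 VC-HIT; vc=[15,6]
#12 0x68→b6/s2 VC-HIT; vc=[15,26]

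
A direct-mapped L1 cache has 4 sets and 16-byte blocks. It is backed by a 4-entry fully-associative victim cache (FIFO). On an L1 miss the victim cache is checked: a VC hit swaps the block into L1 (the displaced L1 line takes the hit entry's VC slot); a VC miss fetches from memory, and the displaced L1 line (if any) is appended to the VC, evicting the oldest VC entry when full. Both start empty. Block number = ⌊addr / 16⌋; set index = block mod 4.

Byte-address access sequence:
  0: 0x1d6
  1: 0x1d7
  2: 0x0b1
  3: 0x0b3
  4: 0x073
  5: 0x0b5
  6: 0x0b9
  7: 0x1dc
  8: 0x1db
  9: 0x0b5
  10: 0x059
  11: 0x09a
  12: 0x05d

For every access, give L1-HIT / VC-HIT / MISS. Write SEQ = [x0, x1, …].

SEQ = [MISS, L1-HIT, MISS, L1-HIT, MISS, VC-HIT, L1-HIT, L1-HIT, L1-HIT, L1-HIT, MISS, MISS, VC-HIT]

#0 0x1d6→b29/s1 MISS; vc=[]
#1 0x1d7→b29/s1 L1-HIT; vc=[]
#2 0xb1→b11/s3 MISS; vc=[]
#3 0xb3→b11/s3 L1-HIT; vc=[]
#4 0x73→b7/s3 MISS; vc=[11]
#5 0xb5→b11/s3 VC-HIT; vc=[7]
#6 0xb9→b11/s3 L1-HIT; vc=[7]
#7 0x1dc→b29/s1 L1-HIT; vc=[7]
#8 0x1db→b29/s1 L1-HIT; vc=[7]
#9 0xb5→b11/s3 L1-HIT; vc=[7]
#10 0x59→b5/s1 MISS; vc=[7,29]
#11 0x9a→b9/s1 MISS; vc=[7,29,5]
#12 0x5d→b5/s1 VC-HIT; vc=[7,29,9]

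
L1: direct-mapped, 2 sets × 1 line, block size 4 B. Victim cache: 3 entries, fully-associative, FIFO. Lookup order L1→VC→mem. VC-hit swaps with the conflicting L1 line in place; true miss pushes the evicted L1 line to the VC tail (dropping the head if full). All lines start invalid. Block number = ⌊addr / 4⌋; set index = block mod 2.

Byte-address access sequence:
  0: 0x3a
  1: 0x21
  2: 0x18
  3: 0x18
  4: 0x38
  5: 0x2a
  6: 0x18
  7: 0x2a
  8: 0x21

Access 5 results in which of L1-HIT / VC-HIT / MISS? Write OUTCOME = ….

OUTCOME = MISS

  [0] addr=0x3a blk=14 s=0: MISS | VC []
  [1] addr=0x21 blk=8 s=0: MISS | VC [14]
  [2] addr=0x18 blk=6 s=0: MISS | VC [14, 8]
  [3] addr=0x18 blk=6 s=0: L1-HIT | VC [14, 8]
  [4] addr=0x38 blk=14 s=0: VC-HIT | VC [6, 8]
  [5] addr=0x2a blk=10 s=0: MISS | VC [6, 8, 14]
  [6] addr=0x18 blk=6 s=0: VC-HIT | VC [10, 8, 14]
  [7] addr=0x2a blk=10 s=0: VC-HIT | VC [6, 8, 14]
  [8] addr=0x21 blk=8 s=0: VC-HIT | VC [6, 10, 14]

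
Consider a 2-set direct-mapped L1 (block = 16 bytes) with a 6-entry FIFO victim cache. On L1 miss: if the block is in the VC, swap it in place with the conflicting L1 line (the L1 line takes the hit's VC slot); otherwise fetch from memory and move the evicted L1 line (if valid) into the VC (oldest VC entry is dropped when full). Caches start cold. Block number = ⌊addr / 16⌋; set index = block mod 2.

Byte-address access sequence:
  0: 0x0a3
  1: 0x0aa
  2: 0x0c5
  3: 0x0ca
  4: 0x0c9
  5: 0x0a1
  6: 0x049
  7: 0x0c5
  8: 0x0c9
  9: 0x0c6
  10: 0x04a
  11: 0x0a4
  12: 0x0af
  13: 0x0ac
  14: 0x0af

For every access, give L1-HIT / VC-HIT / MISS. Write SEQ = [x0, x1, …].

0: 0xa3 (blk 10, set 0) → MISS  vc=[]
1: 0xaa (blk 10, set 0) → L1-HIT  vc=[]
2: 0xc5 (blk 12, set 0) → MISS  vc=[10]
3: 0xca (blk 12, set 0) → L1-HIT  vc=[10]
4: 0xc9 (blk 12, set 0) → L1-HIT  vc=[10]
5: 0xa1 (blk 10, set 0) → VC-HIT  vc=[12]
6: 0x49 (blk 4, set 0) → MISS  vc=[12, 10]
7: 0xc5 (blk 12, set 0) → VC-HIT  vc=[4, 10]
8: 0xc9 (blk 12, set 0) → L1-HIT  vc=[4, 10]
9: 0xc6 (blk 12, set 0) → L1-HIT  vc=[4, 10]
10: 0x4a (blk 4, set 0) → VC-HIT  vc=[12, 10]
11: 0xa4 (blk 10, set 0) → VC-HIT  vc=[12, 4]
12: 0xaf (blk 10, set 0) → L1-HIT  vc=[12, 4]
13: 0xac (blk 10, set 0) → L1-HIT  vc=[12, 4]
14: 0xaf (blk 10, set 0) → L1-HIT  vc=[12, 4]

SEQ = [MISS, L1-HIT, MISS, L1-HIT, L1-HIT, VC-HIT, MISS, VC-HIT, L1-HIT, L1-HIT, VC-HIT, VC-HIT, L1-HIT, L1-HIT, L1-HIT]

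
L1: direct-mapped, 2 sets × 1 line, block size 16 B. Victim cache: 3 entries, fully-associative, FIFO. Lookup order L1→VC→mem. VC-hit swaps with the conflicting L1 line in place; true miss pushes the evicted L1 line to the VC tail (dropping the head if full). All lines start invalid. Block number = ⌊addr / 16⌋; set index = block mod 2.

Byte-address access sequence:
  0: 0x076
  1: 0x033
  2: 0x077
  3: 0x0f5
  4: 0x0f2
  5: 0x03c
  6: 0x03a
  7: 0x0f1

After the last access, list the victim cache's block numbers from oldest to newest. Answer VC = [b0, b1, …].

#0 0x76→b7/s1 MISS; vc=[]
#1 0x33→b3/s1 MISS; vc=[7]
#2 0x77→b7/s1 VC-HIT; vc=[3]
#3 0xf5→b15/s1 MISS; vc=[3,7]
#4 0xf2→b15/s1 L1-HIT; vc=[3,7]
#5 0x3c→b3/s1 VC-HIT; vc=[15,7]
#6 0x3a→b3/s1 L1-HIT; vc=[15,7]
#7 0xf1→b15/s1 VC-HIT; vc=[3,7]

VC = [3, 7]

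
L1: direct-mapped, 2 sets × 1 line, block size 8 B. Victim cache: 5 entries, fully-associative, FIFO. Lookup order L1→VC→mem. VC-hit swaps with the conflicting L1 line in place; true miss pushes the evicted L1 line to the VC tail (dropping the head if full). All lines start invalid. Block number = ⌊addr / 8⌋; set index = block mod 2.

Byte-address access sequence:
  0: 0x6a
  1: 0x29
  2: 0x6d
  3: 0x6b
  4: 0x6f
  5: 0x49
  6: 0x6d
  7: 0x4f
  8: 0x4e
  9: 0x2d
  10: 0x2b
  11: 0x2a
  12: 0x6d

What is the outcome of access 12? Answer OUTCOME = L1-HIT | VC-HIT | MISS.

0: 0x6a (blk 13, set 1) → MISS  vc=[]
1: 0x29 (blk 5, set 1) → MISS  vc=[13]
2: 0x6d (blk 13, set 1) → VC-HIT  vc=[5]
3: 0x6b (blk 13, set 1) → L1-HIT  vc=[5]
4: 0x6f (blk 13, set 1) → L1-HIT  vc=[5]
5: 0x49 (blk 9, set 1) → MISS  vc=[5, 13]
6: 0x6d (blk 13, set 1) → VC-HIT  vc=[5, 9]
7: 0x4f (blk 9, set 1) → VC-HIT  vc=[5, 13]
8: 0x4e (blk 9, set 1) → L1-HIT  vc=[5, 13]
9: 0x2d (blk 5, set 1) → VC-HIT  vc=[9, 13]
10: 0x2b (blk 5, set 1) → L1-HIT  vc=[9, 13]
11: 0x2a (blk 5, set 1) → L1-HIT  vc=[9, 13]
12: 0x6d (blk 13, set 1) → VC-HIT  vc=[9, 5]

OUTCOME = VC-HIT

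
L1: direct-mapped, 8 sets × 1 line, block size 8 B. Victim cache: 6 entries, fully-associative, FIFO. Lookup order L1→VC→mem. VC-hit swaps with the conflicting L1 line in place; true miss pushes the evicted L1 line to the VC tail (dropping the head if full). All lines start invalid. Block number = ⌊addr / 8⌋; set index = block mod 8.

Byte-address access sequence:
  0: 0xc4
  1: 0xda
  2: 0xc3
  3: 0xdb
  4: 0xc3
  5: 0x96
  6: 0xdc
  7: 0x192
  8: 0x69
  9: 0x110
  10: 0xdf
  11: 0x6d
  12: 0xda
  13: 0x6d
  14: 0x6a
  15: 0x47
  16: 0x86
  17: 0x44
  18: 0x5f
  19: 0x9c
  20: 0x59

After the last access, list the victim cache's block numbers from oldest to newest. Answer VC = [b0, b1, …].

VC = [18, 50, 24, 16, 27, 19]

  [0] addr=0xc4 blk=24 s=0: MISS | VC []
  [1] addr=0xda blk=27 s=3: MISS | VC []
  [2] addr=0xc3 blk=24 s=0: L1-HIT | VC []
  [3] addr=0xdb blk=27 s=3: L1-HIT | VC []
  [4] addr=0xc3 blk=24 s=0: L1-HIT | VC []
  [5] addr=0x96 blk=18 s=2: MISS | VC []
  [6] addr=0xdc blk=27 s=3: L1-HIT | VC []
  [7] addr=0x192 blk=50 s=2: MISS | VC [18]
  [8] addr=0x69 blk=13 s=5: MISS | VC [18]
  [9] addr=0x110 blk=34 s=2: MISS | VC [18, 50]
  [10] addr=0xdf blk=27 s=3: L1-HIT | VC [18, 50]
  [11] addr=0x6d blk=13 s=5: L1-HIT | VC [18, 50]
  [12] addr=0xda blk=27 s=3: L1-HIT | VC [18, 50]
  [13] addr=0x6d blk=13 s=5: L1-HIT | VC [18, 50]
  [14] addr=0x6a blk=13 s=5: L1-HIT | VC [18, 50]
  [15] addr=0x47 blk=8 s=0: MISS | VC [18, 50, 24]
  [16] addr=0x86 blk=16 s=0: MISS | VC [18, 50, 24, 8]
  [17] addr=0x44 blk=8 s=0: VC-HIT | VC [18, 50, 24, 16]
  [18] addr=0x5f blk=11 s=3: MISS | VC [18, 50, 24, 16, 27]
  [19] addr=0x9c blk=19 s=3: MISS | VC [18, 50, 24, 16, 27, 11]
  [20] addr=0x59 blk=11 s=3: VC-HIT | VC [18, 50, 24, 16, 27, 19]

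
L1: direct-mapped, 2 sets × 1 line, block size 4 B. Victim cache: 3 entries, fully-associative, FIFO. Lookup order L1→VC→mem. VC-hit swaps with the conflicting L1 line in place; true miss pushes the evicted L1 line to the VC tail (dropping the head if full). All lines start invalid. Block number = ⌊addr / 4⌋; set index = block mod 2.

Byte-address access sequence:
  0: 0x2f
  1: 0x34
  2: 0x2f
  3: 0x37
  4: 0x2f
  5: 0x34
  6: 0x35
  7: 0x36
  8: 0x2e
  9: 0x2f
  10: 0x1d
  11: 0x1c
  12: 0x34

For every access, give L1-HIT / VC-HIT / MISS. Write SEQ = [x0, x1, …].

SEQ = [MISS, MISS, VC-HIT, VC-HIT, VC-HIT, VC-HIT, L1-HIT, L1-HIT, VC-HIT, L1-HIT, MISS, L1-HIT, VC-HIT]

0: 0x2f (blk 11, set 1) → MISS  vc=[]
1: 0x34 (blk 13, set 1) → MISS  vc=[11]
2: 0x2f (blk 11, set 1) → VC-HIT  vc=[13]
3: 0x37 (blk 13, set 1) → VC-HIT  vc=[11]
4: 0x2f (blk 11, set 1) → VC-HIT  vc=[13]
5: 0x34 (blk 13, set 1) → VC-HIT  vc=[11]
6: 0x35 (blk 13, set 1) → L1-HIT  vc=[11]
7: 0x36 (blk 13, set 1) → L1-HIT  vc=[11]
8: 0x2e (blk 11, set 1) → VC-HIT  vc=[13]
9: 0x2f (blk 11, set 1) → L1-HIT  vc=[13]
10: 0x1d (blk 7, set 1) → MISS  vc=[13, 11]
11: 0x1c (blk 7, set 1) → L1-HIT  vc=[13, 11]
12: 0x34 (blk 13, set 1) → VC-HIT  vc=[7, 11]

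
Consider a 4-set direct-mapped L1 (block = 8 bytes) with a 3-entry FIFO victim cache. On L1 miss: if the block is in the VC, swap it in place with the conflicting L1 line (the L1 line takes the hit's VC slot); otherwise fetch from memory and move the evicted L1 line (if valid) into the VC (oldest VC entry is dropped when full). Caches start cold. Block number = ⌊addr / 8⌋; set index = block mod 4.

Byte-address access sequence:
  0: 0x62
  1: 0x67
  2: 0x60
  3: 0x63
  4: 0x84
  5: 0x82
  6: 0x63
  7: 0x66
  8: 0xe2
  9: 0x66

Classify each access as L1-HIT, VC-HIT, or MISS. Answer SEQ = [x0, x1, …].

SEQ = [MISS, L1-HIT, L1-HIT, L1-HIT, MISS, L1-HIT, VC-HIT, L1-HIT, MISS, VC-HIT]

#0 0x62→b12/s0 MISS; vc=[]
#1 0x67→b12/s0 L1-HIT; vc=[]
#2 0x60→b12/s0 L1-HIT; vc=[]
#3 0x63→b12/s0 L1-HIT; vc=[]
#4 0x84→b16/s0 MISS; vc=[12]
#5 0x82→b16/s0 L1-HIT; vc=[12]
#6 0x63→b12/s0 VC-HIT; vc=[16]
#7 0x66→b12/s0 L1-HIT; vc=[16]
#8 0xe2→b28/s0 MISS; vc=[16,12]
#9 0x66→b12/s0 VC-HIT; vc=[16,28]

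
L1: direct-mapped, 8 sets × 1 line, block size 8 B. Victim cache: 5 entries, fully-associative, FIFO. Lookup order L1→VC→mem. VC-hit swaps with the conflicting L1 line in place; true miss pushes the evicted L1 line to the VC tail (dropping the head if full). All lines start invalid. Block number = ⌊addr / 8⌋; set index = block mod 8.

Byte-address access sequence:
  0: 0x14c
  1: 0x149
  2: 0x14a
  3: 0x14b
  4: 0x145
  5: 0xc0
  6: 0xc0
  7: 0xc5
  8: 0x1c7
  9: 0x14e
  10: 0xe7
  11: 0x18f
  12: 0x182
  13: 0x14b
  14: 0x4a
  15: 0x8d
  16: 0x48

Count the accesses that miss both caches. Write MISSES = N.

MISSES = 9

0: 0x14c (blk 41, set 1) → MISS  vc=[]
1: 0x149 (blk 41, set 1) → L1-HIT  vc=[]
2: 0x14a (blk 41, set 1) → L1-HIT  vc=[]
3: 0x14b (blk 41, set 1) → L1-HIT  vc=[]
4: 0x145 (blk 40, set 0) → MISS  vc=[]
5: 0xc0 (blk 24, set 0) → MISS  vc=[40]
6: 0xc0 (blk 24, set 0) → L1-HIT  vc=[40]
7: 0xc5 (blk 24, set 0) → L1-HIT  vc=[40]
8: 0x1c7 (blk 56, set 0) → MISS  vc=[40, 24]
9: 0x14e (blk 41, set 1) → L1-HIT  vc=[40, 24]
10: 0xe7 (blk 28, set 4) → MISS  vc=[40, 24]
11: 0x18f (blk 49, set 1) → MISS  vc=[40, 24, 41]
12: 0x182 (blk 48, set 0) → MISS  vc=[40, 24, 41, 56]
13: 0x14b (blk 41, set 1) → VC-HIT  vc=[40, 24, 49, 56]
14: 0x4a (blk 9, set 1) → MISS  vc=[40, 24, 49, 56, 41]
15: 0x8d (blk 17, set 1) → MISS  vc=[24, 49, 56, 41, 9]
16: 0x48 (blk 9, set 1) → VC-HIT  vc=[24, 49, 56, 41, 17]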